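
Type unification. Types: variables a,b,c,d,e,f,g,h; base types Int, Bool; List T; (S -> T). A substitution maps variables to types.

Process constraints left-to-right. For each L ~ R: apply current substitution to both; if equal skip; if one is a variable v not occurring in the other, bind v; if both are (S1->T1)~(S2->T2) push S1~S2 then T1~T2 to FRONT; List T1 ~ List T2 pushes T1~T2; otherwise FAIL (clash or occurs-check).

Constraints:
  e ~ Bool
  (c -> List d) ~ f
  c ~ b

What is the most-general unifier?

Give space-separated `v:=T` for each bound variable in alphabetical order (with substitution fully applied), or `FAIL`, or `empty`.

step 1: unify e ~ Bool  [subst: {-} | 2 pending]
  bind e := Bool
step 2: unify (c -> List d) ~ f  [subst: {e:=Bool} | 1 pending]
  bind f := (c -> List d)
step 3: unify c ~ b  [subst: {e:=Bool, f:=(c -> List d)} | 0 pending]
  bind c := b

Answer: c:=b e:=Bool f:=(b -> List d)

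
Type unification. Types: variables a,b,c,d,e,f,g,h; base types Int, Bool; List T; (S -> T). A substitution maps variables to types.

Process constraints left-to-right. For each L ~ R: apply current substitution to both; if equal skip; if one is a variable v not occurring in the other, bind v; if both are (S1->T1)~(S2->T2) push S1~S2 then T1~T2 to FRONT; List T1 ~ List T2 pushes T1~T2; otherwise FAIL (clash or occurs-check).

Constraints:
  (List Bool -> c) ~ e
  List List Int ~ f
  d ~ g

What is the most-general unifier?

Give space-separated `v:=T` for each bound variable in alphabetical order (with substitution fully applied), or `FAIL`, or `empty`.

Answer: d:=g e:=(List Bool -> c) f:=List List Int

Derivation:
step 1: unify (List Bool -> c) ~ e  [subst: {-} | 2 pending]
  bind e := (List Bool -> c)
step 2: unify List List Int ~ f  [subst: {e:=(List Bool -> c)} | 1 pending]
  bind f := List List Int
step 3: unify d ~ g  [subst: {e:=(List Bool -> c), f:=List List Int} | 0 pending]
  bind d := g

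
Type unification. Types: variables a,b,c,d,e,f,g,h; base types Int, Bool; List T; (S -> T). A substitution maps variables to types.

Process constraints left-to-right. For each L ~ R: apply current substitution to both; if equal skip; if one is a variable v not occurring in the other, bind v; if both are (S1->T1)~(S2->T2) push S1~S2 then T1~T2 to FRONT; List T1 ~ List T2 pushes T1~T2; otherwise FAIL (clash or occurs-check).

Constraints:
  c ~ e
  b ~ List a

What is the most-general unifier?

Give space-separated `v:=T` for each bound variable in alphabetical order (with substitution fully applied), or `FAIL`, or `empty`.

Answer: b:=List a c:=e

Derivation:
step 1: unify c ~ e  [subst: {-} | 1 pending]
  bind c := e
step 2: unify b ~ List a  [subst: {c:=e} | 0 pending]
  bind b := List a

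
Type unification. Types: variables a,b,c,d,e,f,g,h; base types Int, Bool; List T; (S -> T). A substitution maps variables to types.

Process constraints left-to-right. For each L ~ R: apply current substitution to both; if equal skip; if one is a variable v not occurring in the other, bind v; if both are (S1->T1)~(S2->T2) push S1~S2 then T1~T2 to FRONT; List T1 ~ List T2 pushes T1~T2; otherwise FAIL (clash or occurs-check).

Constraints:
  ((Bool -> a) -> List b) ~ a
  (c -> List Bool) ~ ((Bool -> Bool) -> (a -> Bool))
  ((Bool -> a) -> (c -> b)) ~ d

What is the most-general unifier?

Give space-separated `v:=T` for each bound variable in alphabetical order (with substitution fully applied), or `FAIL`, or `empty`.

Answer: FAIL

Derivation:
step 1: unify ((Bool -> a) -> List b) ~ a  [subst: {-} | 2 pending]
  occurs-check fail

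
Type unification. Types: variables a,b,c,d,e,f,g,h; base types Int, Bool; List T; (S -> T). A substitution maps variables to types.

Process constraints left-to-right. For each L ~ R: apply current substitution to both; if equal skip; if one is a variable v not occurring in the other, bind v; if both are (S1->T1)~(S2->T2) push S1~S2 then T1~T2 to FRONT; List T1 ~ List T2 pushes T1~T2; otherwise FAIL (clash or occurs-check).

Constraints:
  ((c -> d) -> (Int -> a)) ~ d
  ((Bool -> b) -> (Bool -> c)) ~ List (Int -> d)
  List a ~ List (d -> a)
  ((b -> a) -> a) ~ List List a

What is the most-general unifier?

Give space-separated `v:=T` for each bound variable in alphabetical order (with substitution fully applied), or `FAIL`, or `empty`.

Answer: FAIL

Derivation:
step 1: unify ((c -> d) -> (Int -> a)) ~ d  [subst: {-} | 3 pending]
  occurs-check fail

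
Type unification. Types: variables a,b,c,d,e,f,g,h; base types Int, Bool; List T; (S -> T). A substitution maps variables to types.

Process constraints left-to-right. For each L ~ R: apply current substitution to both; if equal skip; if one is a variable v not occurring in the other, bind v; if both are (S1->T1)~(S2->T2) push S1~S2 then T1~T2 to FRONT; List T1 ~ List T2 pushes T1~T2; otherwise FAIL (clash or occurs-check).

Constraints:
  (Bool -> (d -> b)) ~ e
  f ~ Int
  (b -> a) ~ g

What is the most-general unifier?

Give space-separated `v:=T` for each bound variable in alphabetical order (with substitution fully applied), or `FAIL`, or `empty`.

step 1: unify (Bool -> (d -> b)) ~ e  [subst: {-} | 2 pending]
  bind e := (Bool -> (d -> b))
step 2: unify f ~ Int  [subst: {e:=(Bool -> (d -> b))} | 1 pending]
  bind f := Int
step 3: unify (b -> a) ~ g  [subst: {e:=(Bool -> (d -> b)), f:=Int} | 0 pending]
  bind g := (b -> a)

Answer: e:=(Bool -> (d -> b)) f:=Int g:=(b -> a)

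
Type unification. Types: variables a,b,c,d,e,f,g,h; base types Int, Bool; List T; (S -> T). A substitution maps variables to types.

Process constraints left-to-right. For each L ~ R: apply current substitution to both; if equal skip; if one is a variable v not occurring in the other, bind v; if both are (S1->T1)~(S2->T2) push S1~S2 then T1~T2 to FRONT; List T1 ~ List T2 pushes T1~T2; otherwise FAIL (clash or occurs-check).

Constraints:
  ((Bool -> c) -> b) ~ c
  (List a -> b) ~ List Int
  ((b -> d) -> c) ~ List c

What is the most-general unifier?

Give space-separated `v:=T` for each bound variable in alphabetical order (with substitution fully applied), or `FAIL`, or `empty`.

Answer: FAIL

Derivation:
step 1: unify ((Bool -> c) -> b) ~ c  [subst: {-} | 2 pending]
  occurs-check fail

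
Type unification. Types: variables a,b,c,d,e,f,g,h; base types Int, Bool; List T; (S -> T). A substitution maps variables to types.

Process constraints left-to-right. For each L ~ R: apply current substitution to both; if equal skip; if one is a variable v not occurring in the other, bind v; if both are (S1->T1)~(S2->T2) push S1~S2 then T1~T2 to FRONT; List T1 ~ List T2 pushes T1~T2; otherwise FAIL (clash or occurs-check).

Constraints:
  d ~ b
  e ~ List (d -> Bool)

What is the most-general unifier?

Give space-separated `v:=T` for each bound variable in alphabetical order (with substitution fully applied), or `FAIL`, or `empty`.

Answer: d:=b e:=List (b -> Bool)

Derivation:
step 1: unify d ~ b  [subst: {-} | 1 pending]
  bind d := b
step 2: unify e ~ List (b -> Bool)  [subst: {d:=b} | 0 pending]
  bind e := List (b -> Bool)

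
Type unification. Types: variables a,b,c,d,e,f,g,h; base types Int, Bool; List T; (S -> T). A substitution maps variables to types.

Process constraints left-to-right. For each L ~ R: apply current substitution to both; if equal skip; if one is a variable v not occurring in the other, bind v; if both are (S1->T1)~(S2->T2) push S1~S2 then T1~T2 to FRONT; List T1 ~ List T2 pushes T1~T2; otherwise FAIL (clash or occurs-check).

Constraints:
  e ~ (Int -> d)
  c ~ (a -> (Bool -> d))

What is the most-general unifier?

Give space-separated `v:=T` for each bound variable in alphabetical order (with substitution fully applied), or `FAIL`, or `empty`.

Answer: c:=(a -> (Bool -> d)) e:=(Int -> d)

Derivation:
step 1: unify e ~ (Int -> d)  [subst: {-} | 1 pending]
  bind e := (Int -> d)
step 2: unify c ~ (a -> (Bool -> d))  [subst: {e:=(Int -> d)} | 0 pending]
  bind c := (a -> (Bool -> d))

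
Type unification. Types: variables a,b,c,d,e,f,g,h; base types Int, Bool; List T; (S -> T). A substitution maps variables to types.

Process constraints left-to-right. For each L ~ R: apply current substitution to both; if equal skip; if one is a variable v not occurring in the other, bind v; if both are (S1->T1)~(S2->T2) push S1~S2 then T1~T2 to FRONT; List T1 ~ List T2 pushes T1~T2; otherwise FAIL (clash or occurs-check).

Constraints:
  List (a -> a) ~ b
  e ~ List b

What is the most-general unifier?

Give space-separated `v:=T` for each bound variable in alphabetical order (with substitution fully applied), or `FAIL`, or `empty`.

Answer: b:=List (a -> a) e:=List List (a -> a)

Derivation:
step 1: unify List (a -> a) ~ b  [subst: {-} | 1 pending]
  bind b := List (a -> a)
step 2: unify e ~ List List (a -> a)  [subst: {b:=List (a -> a)} | 0 pending]
  bind e := List List (a -> a)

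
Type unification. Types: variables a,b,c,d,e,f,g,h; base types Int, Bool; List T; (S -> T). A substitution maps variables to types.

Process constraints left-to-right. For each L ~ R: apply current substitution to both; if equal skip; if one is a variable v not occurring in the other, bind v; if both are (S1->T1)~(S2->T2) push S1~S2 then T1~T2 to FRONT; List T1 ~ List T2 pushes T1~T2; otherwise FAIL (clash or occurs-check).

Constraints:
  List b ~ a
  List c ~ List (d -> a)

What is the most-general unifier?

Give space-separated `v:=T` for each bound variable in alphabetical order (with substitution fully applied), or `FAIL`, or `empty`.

Answer: a:=List b c:=(d -> List b)

Derivation:
step 1: unify List b ~ a  [subst: {-} | 1 pending]
  bind a := List b
step 2: unify List c ~ List (d -> List b)  [subst: {a:=List b} | 0 pending]
  -> decompose List: push c~(d -> List b)
step 3: unify c ~ (d -> List b)  [subst: {a:=List b} | 0 pending]
  bind c := (d -> List b)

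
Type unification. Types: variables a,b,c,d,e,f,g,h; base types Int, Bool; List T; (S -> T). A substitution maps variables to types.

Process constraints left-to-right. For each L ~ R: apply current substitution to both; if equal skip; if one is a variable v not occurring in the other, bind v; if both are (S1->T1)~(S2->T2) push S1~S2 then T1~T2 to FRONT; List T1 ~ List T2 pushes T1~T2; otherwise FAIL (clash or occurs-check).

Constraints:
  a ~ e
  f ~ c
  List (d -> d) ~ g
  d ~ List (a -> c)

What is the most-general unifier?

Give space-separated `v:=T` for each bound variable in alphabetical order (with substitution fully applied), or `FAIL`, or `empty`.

step 1: unify a ~ e  [subst: {-} | 3 pending]
  bind a := e
step 2: unify f ~ c  [subst: {a:=e} | 2 pending]
  bind f := c
step 3: unify List (d -> d) ~ g  [subst: {a:=e, f:=c} | 1 pending]
  bind g := List (d -> d)
step 4: unify d ~ List (e -> c)  [subst: {a:=e, f:=c, g:=List (d -> d)} | 0 pending]
  bind d := List (e -> c)

Answer: a:=e d:=List (e -> c) f:=c g:=List (List (e -> c) -> List (e -> c))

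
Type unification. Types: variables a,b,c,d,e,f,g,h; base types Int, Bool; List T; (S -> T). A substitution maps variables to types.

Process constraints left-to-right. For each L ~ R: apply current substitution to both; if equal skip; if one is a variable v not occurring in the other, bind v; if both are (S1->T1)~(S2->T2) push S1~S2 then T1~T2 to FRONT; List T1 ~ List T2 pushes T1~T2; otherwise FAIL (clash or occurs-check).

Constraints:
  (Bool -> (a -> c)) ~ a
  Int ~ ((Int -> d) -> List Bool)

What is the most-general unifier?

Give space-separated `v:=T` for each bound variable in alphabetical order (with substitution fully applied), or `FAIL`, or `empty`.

step 1: unify (Bool -> (a -> c)) ~ a  [subst: {-} | 1 pending]
  occurs-check fail

Answer: FAIL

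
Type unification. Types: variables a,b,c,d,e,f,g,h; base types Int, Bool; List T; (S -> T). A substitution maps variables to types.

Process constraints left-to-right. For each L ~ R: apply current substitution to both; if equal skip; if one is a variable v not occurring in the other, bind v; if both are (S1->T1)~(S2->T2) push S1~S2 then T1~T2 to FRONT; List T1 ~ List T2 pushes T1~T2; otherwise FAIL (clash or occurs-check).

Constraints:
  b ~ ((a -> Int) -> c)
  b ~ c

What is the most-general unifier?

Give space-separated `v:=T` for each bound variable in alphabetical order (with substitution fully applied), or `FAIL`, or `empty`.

step 1: unify b ~ ((a -> Int) -> c)  [subst: {-} | 1 pending]
  bind b := ((a -> Int) -> c)
step 2: unify ((a -> Int) -> c) ~ c  [subst: {b:=((a -> Int) -> c)} | 0 pending]
  occurs-check fail

Answer: FAIL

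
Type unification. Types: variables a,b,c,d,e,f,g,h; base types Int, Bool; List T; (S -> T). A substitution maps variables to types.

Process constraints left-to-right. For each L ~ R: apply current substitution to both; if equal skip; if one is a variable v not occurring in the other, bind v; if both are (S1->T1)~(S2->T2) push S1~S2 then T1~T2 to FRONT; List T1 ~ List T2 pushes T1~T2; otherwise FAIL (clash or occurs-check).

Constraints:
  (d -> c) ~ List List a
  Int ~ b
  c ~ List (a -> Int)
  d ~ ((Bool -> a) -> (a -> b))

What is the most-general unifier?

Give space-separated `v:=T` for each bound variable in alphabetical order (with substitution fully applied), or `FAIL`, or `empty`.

step 1: unify (d -> c) ~ List List a  [subst: {-} | 3 pending]
  clash: (d -> c) vs List List a

Answer: FAIL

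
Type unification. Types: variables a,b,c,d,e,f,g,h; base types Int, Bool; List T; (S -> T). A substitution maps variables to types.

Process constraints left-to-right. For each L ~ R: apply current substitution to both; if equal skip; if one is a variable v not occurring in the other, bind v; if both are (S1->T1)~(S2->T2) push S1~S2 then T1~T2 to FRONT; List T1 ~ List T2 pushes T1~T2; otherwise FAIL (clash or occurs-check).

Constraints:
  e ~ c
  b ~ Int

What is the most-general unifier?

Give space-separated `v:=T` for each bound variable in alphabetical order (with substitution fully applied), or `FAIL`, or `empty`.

step 1: unify e ~ c  [subst: {-} | 1 pending]
  bind e := c
step 2: unify b ~ Int  [subst: {e:=c} | 0 pending]
  bind b := Int

Answer: b:=Int e:=c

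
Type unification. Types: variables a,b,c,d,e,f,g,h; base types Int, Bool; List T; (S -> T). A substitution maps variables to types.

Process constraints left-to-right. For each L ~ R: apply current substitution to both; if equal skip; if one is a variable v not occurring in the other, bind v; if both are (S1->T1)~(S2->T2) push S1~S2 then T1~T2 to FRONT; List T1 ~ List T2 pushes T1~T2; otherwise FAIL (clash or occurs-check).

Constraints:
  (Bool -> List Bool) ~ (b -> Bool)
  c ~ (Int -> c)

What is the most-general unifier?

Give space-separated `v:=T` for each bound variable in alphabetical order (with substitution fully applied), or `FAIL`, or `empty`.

Answer: FAIL

Derivation:
step 1: unify (Bool -> List Bool) ~ (b -> Bool)  [subst: {-} | 1 pending]
  -> decompose arrow: push Bool~b, List Bool~Bool
step 2: unify Bool ~ b  [subst: {-} | 2 pending]
  bind b := Bool
step 3: unify List Bool ~ Bool  [subst: {b:=Bool} | 1 pending]
  clash: List Bool vs Bool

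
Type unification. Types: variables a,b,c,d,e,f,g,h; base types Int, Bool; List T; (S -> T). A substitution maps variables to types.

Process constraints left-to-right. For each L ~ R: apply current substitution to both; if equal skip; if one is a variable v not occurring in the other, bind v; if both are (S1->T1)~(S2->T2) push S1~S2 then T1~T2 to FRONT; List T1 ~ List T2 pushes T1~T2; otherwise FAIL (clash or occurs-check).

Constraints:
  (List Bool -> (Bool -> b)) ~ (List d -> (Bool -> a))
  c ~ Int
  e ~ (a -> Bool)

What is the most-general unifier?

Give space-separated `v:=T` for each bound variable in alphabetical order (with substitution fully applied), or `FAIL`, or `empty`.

Answer: b:=a c:=Int d:=Bool e:=(a -> Bool)

Derivation:
step 1: unify (List Bool -> (Bool -> b)) ~ (List d -> (Bool -> a))  [subst: {-} | 2 pending]
  -> decompose arrow: push List Bool~List d, (Bool -> b)~(Bool -> a)
step 2: unify List Bool ~ List d  [subst: {-} | 3 pending]
  -> decompose List: push Bool~d
step 3: unify Bool ~ d  [subst: {-} | 3 pending]
  bind d := Bool
step 4: unify (Bool -> b) ~ (Bool -> a)  [subst: {d:=Bool} | 2 pending]
  -> decompose arrow: push Bool~Bool, b~a
step 5: unify Bool ~ Bool  [subst: {d:=Bool} | 3 pending]
  -> identical, skip
step 6: unify b ~ a  [subst: {d:=Bool} | 2 pending]
  bind b := a
step 7: unify c ~ Int  [subst: {d:=Bool, b:=a} | 1 pending]
  bind c := Int
step 8: unify e ~ (a -> Bool)  [subst: {d:=Bool, b:=a, c:=Int} | 0 pending]
  bind e := (a -> Bool)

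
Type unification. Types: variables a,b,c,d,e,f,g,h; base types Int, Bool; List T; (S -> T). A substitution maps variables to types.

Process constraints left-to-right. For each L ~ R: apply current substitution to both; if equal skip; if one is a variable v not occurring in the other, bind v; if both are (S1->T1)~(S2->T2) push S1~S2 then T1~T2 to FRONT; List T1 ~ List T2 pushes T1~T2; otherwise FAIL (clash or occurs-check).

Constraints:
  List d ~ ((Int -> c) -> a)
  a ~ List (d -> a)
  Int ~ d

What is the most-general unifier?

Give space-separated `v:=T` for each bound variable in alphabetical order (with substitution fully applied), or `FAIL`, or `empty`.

step 1: unify List d ~ ((Int -> c) -> a)  [subst: {-} | 2 pending]
  clash: List d vs ((Int -> c) -> a)

Answer: FAIL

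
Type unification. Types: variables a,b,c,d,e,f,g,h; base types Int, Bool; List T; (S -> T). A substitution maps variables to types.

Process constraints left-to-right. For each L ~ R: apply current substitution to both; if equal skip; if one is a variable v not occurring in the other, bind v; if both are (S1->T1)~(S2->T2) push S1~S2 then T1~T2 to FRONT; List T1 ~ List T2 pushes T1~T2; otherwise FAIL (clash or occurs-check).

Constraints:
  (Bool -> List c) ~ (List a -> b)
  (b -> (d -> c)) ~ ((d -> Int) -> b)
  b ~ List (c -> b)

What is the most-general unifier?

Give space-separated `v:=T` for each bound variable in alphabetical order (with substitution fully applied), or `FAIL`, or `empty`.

step 1: unify (Bool -> List c) ~ (List a -> b)  [subst: {-} | 2 pending]
  -> decompose arrow: push Bool~List a, List c~b
step 2: unify Bool ~ List a  [subst: {-} | 3 pending]
  clash: Bool vs List a

Answer: FAIL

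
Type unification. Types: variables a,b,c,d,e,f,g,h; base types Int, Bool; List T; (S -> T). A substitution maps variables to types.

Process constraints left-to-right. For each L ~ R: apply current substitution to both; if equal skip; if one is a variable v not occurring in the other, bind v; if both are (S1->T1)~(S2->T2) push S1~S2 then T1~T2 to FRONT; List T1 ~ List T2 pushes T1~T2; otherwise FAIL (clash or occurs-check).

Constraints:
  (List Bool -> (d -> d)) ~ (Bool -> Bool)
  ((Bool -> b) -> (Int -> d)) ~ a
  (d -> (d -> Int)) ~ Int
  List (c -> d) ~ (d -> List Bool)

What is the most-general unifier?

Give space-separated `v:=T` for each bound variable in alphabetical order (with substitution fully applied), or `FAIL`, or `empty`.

step 1: unify (List Bool -> (d -> d)) ~ (Bool -> Bool)  [subst: {-} | 3 pending]
  -> decompose arrow: push List Bool~Bool, (d -> d)~Bool
step 2: unify List Bool ~ Bool  [subst: {-} | 4 pending]
  clash: List Bool vs Bool

Answer: FAIL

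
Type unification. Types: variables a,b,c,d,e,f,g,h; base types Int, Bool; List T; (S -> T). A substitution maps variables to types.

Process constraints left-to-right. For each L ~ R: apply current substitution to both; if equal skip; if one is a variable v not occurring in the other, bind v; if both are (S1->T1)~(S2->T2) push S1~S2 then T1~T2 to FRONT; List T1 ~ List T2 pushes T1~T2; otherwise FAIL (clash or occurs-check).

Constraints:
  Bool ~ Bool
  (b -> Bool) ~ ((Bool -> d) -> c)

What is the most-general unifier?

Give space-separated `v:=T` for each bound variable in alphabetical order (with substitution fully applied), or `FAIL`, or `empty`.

step 1: unify Bool ~ Bool  [subst: {-} | 1 pending]
  -> identical, skip
step 2: unify (b -> Bool) ~ ((Bool -> d) -> c)  [subst: {-} | 0 pending]
  -> decompose arrow: push b~(Bool -> d), Bool~c
step 3: unify b ~ (Bool -> d)  [subst: {-} | 1 pending]
  bind b := (Bool -> d)
step 4: unify Bool ~ c  [subst: {b:=(Bool -> d)} | 0 pending]
  bind c := Bool

Answer: b:=(Bool -> d) c:=Bool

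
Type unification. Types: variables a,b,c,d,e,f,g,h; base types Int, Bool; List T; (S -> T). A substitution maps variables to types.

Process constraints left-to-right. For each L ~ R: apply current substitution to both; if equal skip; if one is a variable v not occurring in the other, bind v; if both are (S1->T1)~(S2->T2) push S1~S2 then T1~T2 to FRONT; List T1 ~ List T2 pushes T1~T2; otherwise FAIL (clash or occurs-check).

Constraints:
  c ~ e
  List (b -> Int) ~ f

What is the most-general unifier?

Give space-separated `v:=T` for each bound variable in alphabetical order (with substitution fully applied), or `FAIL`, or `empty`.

Answer: c:=e f:=List (b -> Int)

Derivation:
step 1: unify c ~ e  [subst: {-} | 1 pending]
  bind c := e
step 2: unify List (b -> Int) ~ f  [subst: {c:=e} | 0 pending]
  bind f := List (b -> Int)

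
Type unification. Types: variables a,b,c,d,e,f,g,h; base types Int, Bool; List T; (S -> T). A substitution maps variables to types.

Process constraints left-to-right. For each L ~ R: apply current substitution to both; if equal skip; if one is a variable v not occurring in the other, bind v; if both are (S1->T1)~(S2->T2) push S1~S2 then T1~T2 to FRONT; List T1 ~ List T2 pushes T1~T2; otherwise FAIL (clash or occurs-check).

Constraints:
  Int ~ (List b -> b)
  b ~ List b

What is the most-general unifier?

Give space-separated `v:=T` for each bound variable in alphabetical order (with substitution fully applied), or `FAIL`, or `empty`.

Answer: FAIL

Derivation:
step 1: unify Int ~ (List b -> b)  [subst: {-} | 1 pending]
  clash: Int vs (List b -> b)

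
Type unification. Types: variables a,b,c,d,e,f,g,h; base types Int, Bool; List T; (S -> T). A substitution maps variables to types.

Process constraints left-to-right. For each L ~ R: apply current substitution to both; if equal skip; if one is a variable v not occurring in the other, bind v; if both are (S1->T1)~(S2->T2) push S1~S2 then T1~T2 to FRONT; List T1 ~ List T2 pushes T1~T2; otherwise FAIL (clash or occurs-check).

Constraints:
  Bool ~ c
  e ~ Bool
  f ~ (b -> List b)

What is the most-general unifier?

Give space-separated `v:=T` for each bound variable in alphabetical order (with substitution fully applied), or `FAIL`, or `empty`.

Answer: c:=Bool e:=Bool f:=(b -> List b)

Derivation:
step 1: unify Bool ~ c  [subst: {-} | 2 pending]
  bind c := Bool
step 2: unify e ~ Bool  [subst: {c:=Bool} | 1 pending]
  bind e := Bool
step 3: unify f ~ (b -> List b)  [subst: {c:=Bool, e:=Bool} | 0 pending]
  bind f := (b -> List b)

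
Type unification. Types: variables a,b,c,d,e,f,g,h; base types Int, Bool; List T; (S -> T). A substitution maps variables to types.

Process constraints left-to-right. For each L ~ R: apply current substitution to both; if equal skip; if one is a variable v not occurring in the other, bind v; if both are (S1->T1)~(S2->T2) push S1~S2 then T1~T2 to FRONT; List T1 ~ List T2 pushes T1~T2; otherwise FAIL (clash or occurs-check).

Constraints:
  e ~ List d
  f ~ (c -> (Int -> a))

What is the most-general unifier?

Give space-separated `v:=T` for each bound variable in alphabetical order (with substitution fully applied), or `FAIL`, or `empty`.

step 1: unify e ~ List d  [subst: {-} | 1 pending]
  bind e := List d
step 2: unify f ~ (c -> (Int -> a))  [subst: {e:=List d} | 0 pending]
  bind f := (c -> (Int -> a))

Answer: e:=List d f:=(c -> (Int -> a))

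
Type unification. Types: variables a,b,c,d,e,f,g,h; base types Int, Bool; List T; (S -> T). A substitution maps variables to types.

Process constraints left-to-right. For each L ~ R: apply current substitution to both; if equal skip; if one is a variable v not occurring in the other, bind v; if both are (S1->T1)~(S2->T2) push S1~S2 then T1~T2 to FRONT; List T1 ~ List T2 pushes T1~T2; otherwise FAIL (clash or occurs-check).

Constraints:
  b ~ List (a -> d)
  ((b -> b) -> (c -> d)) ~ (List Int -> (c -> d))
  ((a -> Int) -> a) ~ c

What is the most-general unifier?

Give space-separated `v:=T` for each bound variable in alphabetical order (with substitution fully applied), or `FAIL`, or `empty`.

Answer: FAIL

Derivation:
step 1: unify b ~ List (a -> d)  [subst: {-} | 2 pending]
  bind b := List (a -> d)
step 2: unify ((List (a -> d) -> List (a -> d)) -> (c -> d)) ~ (List Int -> (c -> d))  [subst: {b:=List (a -> d)} | 1 pending]
  -> decompose arrow: push (List (a -> d) -> List (a -> d))~List Int, (c -> d)~(c -> d)
step 3: unify (List (a -> d) -> List (a -> d)) ~ List Int  [subst: {b:=List (a -> d)} | 2 pending]
  clash: (List (a -> d) -> List (a -> d)) vs List Int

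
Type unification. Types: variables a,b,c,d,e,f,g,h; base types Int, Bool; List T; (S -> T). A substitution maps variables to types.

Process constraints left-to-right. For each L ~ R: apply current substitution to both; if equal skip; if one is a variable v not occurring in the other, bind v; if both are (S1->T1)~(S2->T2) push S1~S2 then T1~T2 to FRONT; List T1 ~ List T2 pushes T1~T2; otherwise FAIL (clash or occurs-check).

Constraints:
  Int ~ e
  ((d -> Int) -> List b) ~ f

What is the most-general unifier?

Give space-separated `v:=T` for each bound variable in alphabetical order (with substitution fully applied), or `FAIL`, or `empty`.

step 1: unify Int ~ e  [subst: {-} | 1 pending]
  bind e := Int
step 2: unify ((d -> Int) -> List b) ~ f  [subst: {e:=Int} | 0 pending]
  bind f := ((d -> Int) -> List b)

Answer: e:=Int f:=((d -> Int) -> List b)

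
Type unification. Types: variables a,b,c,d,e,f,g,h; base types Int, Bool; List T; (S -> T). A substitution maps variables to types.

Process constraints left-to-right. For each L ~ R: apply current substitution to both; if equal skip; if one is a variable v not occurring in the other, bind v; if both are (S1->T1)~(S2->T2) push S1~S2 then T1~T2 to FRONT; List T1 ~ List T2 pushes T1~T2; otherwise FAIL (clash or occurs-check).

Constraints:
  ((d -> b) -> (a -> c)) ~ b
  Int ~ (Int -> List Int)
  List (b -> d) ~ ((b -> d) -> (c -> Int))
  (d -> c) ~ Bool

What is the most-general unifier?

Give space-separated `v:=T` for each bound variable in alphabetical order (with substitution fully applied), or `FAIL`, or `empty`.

step 1: unify ((d -> b) -> (a -> c)) ~ b  [subst: {-} | 3 pending]
  occurs-check fail

Answer: FAIL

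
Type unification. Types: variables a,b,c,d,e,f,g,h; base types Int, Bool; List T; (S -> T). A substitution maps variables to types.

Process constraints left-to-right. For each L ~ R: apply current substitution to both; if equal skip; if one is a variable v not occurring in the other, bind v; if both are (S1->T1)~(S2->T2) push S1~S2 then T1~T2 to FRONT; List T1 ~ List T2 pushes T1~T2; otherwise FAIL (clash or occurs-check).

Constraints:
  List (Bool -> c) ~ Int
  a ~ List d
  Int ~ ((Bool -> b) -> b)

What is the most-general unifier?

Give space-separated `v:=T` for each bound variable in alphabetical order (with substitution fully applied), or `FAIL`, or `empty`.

step 1: unify List (Bool -> c) ~ Int  [subst: {-} | 2 pending]
  clash: List (Bool -> c) vs Int

Answer: FAIL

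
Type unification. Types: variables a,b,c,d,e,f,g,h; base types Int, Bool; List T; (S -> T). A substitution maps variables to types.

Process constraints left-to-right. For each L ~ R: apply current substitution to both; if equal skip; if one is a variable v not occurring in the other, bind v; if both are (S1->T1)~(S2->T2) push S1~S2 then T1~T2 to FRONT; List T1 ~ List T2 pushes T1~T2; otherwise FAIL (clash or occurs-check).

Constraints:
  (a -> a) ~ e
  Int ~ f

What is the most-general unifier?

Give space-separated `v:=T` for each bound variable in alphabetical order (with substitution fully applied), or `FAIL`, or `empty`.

step 1: unify (a -> a) ~ e  [subst: {-} | 1 pending]
  bind e := (a -> a)
step 2: unify Int ~ f  [subst: {e:=(a -> a)} | 0 pending]
  bind f := Int

Answer: e:=(a -> a) f:=Int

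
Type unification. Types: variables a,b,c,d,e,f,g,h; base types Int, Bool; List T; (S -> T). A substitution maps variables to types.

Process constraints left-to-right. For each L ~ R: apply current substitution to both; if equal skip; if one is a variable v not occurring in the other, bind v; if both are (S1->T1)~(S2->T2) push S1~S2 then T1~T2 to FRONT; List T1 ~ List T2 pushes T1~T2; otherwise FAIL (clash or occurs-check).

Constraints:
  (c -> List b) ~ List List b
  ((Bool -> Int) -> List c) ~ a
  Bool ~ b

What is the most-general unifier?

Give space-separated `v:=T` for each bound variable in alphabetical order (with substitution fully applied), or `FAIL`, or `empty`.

Answer: FAIL

Derivation:
step 1: unify (c -> List b) ~ List List b  [subst: {-} | 2 pending]
  clash: (c -> List b) vs List List b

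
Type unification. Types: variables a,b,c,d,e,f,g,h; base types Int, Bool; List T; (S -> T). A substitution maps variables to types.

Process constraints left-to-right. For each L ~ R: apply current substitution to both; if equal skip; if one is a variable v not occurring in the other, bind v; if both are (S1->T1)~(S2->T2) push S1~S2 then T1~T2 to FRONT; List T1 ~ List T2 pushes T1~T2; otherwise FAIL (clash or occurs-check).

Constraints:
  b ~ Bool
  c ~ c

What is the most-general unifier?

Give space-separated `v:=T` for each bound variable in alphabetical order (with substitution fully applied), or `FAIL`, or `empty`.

Answer: b:=Bool

Derivation:
step 1: unify b ~ Bool  [subst: {-} | 1 pending]
  bind b := Bool
step 2: unify c ~ c  [subst: {b:=Bool} | 0 pending]
  -> identical, skip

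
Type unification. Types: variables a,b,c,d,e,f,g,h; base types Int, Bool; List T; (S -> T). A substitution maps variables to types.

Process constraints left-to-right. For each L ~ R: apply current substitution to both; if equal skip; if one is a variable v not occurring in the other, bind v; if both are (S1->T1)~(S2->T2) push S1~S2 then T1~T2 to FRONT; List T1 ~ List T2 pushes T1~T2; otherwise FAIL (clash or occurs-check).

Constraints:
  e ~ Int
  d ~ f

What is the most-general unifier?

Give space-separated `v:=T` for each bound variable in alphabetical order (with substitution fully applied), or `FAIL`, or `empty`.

step 1: unify e ~ Int  [subst: {-} | 1 pending]
  bind e := Int
step 2: unify d ~ f  [subst: {e:=Int} | 0 pending]
  bind d := f

Answer: d:=f e:=Int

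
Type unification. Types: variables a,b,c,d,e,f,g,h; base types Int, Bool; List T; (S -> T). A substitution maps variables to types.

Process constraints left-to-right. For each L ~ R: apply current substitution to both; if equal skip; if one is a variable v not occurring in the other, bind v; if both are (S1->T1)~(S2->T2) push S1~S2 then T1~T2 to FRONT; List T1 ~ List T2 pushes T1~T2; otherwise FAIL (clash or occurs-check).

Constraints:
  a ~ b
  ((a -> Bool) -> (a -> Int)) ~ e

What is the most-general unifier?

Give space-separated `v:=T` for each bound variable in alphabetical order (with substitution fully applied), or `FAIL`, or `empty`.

step 1: unify a ~ b  [subst: {-} | 1 pending]
  bind a := b
step 2: unify ((b -> Bool) -> (b -> Int)) ~ e  [subst: {a:=b} | 0 pending]
  bind e := ((b -> Bool) -> (b -> Int))

Answer: a:=b e:=((b -> Bool) -> (b -> Int))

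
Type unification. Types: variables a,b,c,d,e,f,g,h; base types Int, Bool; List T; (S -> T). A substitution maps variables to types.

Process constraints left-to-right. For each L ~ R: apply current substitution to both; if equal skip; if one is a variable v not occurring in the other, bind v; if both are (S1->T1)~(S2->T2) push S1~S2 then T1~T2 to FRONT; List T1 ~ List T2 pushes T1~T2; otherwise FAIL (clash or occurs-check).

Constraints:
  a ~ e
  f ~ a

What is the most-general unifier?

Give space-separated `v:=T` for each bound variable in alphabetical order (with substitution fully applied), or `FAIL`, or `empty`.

Answer: a:=e f:=e

Derivation:
step 1: unify a ~ e  [subst: {-} | 1 pending]
  bind a := e
step 2: unify f ~ e  [subst: {a:=e} | 0 pending]
  bind f := e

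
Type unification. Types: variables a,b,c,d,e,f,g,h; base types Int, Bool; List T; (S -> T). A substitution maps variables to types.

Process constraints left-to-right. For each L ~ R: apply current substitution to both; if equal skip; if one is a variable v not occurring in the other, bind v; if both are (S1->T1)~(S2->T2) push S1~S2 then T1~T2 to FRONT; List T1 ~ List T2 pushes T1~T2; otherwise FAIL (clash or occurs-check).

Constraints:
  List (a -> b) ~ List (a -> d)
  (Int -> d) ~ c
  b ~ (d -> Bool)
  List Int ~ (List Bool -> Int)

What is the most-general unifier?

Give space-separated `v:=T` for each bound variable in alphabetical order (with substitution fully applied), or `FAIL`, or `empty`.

Answer: FAIL

Derivation:
step 1: unify List (a -> b) ~ List (a -> d)  [subst: {-} | 3 pending]
  -> decompose List: push (a -> b)~(a -> d)
step 2: unify (a -> b) ~ (a -> d)  [subst: {-} | 3 pending]
  -> decompose arrow: push a~a, b~d
step 3: unify a ~ a  [subst: {-} | 4 pending]
  -> identical, skip
step 4: unify b ~ d  [subst: {-} | 3 pending]
  bind b := d
step 5: unify (Int -> d) ~ c  [subst: {b:=d} | 2 pending]
  bind c := (Int -> d)
step 6: unify d ~ (d -> Bool)  [subst: {b:=d, c:=(Int -> d)} | 1 pending]
  occurs-check fail: d in (d -> Bool)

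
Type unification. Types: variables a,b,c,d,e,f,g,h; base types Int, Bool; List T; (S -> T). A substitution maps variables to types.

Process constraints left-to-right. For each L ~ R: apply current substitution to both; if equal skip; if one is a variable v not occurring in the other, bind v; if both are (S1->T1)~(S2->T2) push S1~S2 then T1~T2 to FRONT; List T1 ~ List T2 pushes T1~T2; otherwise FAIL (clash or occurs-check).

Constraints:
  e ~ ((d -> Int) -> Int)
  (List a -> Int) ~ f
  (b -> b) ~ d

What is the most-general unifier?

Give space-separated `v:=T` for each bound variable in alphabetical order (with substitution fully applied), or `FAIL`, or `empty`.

Answer: d:=(b -> b) e:=(((b -> b) -> Int) -> Int) f:=(List a -> Int)

Derivation:
step 1: unify e ~ ((d -> Int) -> Int)  [subst: {-} | 2 pending]
  bind e := ((d -> Int) -> Int)
step 2: unify (List a -> Int) ~ f  [subst: {e:=((d -> Int) -> Int)} | 1 pending]
  bind f := (List a -> Int)
step 3: unify (b -> b) ~ d  [subst: {e:=((d -> Int) -> Int), f:=(List a -> Int)} | 0 pending]
  bind d := (b -> b)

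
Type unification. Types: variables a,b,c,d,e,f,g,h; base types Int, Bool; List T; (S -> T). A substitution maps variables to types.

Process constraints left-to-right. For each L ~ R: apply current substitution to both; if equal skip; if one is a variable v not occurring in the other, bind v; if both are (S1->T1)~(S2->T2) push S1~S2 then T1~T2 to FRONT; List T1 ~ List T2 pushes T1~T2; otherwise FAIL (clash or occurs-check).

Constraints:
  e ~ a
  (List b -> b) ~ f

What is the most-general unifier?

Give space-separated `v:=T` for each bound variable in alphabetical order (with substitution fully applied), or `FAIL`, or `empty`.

Answer: e:=a f:=(List b -> b)

Derivation:
step 1: unify e ~ a  [subst: {-} | 1 pending]
  bind e := a
step 2: unify (List b -> b) ~ f  [subst: {e:=a} | 0 pending]
  bind f := (List b -> b)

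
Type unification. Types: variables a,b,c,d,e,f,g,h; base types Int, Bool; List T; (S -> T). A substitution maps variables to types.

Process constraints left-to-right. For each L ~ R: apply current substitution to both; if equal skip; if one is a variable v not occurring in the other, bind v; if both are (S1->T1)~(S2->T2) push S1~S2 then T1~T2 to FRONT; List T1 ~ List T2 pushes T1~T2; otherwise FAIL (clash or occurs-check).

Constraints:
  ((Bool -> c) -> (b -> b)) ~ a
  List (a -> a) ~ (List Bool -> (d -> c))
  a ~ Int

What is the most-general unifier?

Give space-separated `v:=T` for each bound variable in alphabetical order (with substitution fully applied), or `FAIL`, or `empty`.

step 1: unify ((Bool -> c) -> (b -> b)) ~ a  [subst: {-} | 2 pending]
  bind a := ((Bool -> c) -> (b -> b))
step 2: unify List (((Bool -> c) -> (b -> b)) -> ((Bool -> c) -> (b -> b))) ~ (List Bool -> (d -> c))  [subst: {a:=((Bool -> c) -> (b -> b))} | 1 pending]
  clash: List (((Bool -> c) -> (b -> b)) -> ((Bool -> c) -> (b -> b))) vs (List Bool -> (d -> c))

Answer: FAIL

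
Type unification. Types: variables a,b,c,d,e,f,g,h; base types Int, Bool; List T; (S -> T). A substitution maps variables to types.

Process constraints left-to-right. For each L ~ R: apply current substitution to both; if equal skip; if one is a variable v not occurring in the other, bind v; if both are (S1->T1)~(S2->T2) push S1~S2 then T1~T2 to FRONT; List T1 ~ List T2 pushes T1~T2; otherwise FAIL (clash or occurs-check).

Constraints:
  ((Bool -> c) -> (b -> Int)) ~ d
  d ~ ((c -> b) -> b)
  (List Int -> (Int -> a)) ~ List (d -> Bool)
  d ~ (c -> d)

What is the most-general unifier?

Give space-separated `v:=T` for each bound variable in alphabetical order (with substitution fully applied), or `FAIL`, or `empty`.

Answer: FAIL

Derivation:
step 1: unify ((Bool -> c) -> (b -> Int)) ~ d  [subst: {-} | 3 pending]
  bind d := ((Bool -> c) -> (b -> Int))
step 2: unify ((Bool -> c) -> (b -> Int)) ~ ((c -> b) -> b)  [subst: {d:=((Bool -> c) -> (b -> Int))} | 2 pending]
  -> decompose arrow: push (Bool -> c)~(c -> b), (b -> Int)~b
step 3: unify (Bool -> c) ~ (c -> b)  [subst: {d:=((Bool -> c) -> (b -> Int))} | 3 pending]
  -> decompose arrow: push Bool~c, c~b
step 4: unify Bool ~ c  [subst: {d:=((Bool -> c) -> (b -> Int))} | 4 pending]
  bind c := Bool
step 5: unify Bool ~ b  [subst: {d:=((Bool -> c) -> (b -> Int)), c:=Bool} | 3 pending]
  bind b := Bool
step 6: unify (Bool -> Int) ~ Bool  [subst: {d:=((Bool -> c) -> (b -> Int)), c:=Bool, b:=Bool} | 2 pending]
  clash: (Bool -> Int) vs Bool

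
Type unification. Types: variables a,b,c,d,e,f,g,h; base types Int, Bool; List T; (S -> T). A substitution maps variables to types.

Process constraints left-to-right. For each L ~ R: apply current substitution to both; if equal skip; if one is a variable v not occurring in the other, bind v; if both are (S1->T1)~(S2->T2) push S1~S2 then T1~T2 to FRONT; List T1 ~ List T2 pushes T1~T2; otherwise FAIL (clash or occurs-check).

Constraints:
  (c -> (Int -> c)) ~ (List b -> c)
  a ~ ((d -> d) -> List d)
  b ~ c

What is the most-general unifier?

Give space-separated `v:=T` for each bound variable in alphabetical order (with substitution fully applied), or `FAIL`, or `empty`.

step 1: unify (c -> (Int -> c)) ~ (List b -> c)  [subst: {-} | 2 pending]
  -> decompose arrow: push c~List b, (Int -> c)~c
step 2: unify c ~ List b  [subst: {-} | 3 pending]
  bind c := List b
step 3: unify (Int -> List b) ~ List b  [subst: {c:=List b} | 2 pending]
  clash: (Int -> List b) vs List b

Answer: FAIL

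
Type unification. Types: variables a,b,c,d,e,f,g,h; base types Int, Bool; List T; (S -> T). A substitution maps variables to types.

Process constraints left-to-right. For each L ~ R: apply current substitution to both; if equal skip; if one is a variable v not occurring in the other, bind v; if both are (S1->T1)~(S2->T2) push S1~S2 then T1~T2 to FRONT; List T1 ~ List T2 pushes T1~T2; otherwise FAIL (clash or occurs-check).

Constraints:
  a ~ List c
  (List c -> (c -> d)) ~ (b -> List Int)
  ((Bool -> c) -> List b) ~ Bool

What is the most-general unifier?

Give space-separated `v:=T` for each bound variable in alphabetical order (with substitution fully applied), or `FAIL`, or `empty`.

step 1: unify a ~ List c  [subst: {-} | 2 pending]
  bind a := List c
step 2: unify (List c -> (c -> d)) ~ (b -> List Int)  [subst: {a:=List c} | 1 pending]
  -> decompose arrow: push List c~b, (c -> d)~List Int
step 3: unify List c ~ b  [subst: {a:=List c} | 2 pending]
  bind b := List c
step 4: unify (c -> d) ~ List Int  [subst: {a:=List c, b:=List c} | 1 pending]
  clash: (c -> d) vs List Int

Answer: FAIL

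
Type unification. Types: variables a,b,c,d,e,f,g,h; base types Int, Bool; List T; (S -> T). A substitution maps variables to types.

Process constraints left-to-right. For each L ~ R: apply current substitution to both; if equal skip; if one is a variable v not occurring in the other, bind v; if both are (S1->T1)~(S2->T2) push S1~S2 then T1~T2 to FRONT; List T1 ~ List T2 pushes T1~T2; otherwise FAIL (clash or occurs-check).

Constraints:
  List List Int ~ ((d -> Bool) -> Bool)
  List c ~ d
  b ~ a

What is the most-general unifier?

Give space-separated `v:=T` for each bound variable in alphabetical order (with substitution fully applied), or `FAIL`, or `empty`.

step 1: unify List List Int ~ ((d -> Bool) -> Bool)  [subst: {-} | 2 pending]
  clash: List List Int vs ((d -> Bool) -> Bool)

Answer: FAIL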